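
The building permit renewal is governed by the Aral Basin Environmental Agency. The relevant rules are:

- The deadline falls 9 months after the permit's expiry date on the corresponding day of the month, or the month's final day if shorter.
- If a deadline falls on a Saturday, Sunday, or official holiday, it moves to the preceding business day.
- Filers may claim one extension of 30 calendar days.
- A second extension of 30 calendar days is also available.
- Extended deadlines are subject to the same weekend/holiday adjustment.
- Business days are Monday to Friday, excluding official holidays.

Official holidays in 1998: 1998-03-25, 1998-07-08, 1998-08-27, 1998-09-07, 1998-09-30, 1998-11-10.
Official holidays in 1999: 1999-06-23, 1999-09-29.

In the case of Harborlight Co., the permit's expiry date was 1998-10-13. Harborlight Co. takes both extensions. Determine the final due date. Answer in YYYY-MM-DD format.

1999-09-10

9 months from 1998-10-13 is 1999-07-13.
1999-07-13 is a Tuesday and not a listed holiday, so it stands.
Add the 30 calendar-day extension to 1999-07-13: 1999-08-12.
1999-08-12 is a Thursday and not a listed holiday, so it stands.
With the 30-day extension, 1999-08-12 becomes 1999-09-11.
1999-09-11 falls on a Saturday. Rolling to the preceding business day gives 1999-09-10, a Friday.
So the filing is due 1999-09-10.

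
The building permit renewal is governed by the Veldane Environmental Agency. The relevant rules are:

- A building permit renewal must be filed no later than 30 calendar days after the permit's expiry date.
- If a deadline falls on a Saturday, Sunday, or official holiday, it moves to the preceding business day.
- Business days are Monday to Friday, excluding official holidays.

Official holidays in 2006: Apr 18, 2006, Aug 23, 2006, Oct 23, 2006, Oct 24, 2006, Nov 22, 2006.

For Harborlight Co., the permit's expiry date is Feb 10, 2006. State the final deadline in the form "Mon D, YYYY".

Mar 10, 2006

30 calendar days after Feb 10, 2006 is Mar 12, 2006.
Because Mar 12, 2006 is a Sunday, the deadline becomes Mar 10, 2006 (Friday).
The final due date is Mar 10, 2006.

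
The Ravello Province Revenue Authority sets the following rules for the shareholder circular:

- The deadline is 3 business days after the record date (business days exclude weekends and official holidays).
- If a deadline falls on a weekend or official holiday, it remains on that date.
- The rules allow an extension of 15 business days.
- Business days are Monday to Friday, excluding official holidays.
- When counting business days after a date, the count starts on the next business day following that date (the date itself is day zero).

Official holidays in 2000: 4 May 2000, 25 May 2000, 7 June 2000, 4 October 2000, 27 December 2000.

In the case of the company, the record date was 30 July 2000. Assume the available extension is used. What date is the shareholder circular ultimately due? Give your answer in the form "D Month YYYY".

23 August 2000

Starting the day after 30 July 2000 and counting 3 business days lands on 2 August 2000.
2 August 2000 falls on a Wednesday. The rules make no weekend/holiday allowance, so it remains 2 August 2000.
Applying the 15-business-day extension: 15 business days after 2 August 2000 is 23 August 2000.
23 August 2000 falls on a Wednesday. The rules make no weekend/holiday allowance, so it remains 23 August 2000.
The final due date is 23 August 2000.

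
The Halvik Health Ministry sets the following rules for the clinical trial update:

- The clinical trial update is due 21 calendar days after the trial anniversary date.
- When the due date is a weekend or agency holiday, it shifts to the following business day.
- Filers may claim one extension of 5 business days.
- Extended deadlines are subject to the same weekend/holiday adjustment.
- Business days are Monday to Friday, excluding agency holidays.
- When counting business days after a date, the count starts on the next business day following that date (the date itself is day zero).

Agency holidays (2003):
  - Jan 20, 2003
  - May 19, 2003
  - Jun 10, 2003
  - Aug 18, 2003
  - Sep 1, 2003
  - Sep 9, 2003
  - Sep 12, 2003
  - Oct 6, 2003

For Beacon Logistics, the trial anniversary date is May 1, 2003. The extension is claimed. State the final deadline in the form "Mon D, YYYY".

May 29, 2003

Trigger date May 1, 2003 + 21 calendar days = May 22, 2003.
May 22, 2003 (Thursday) is already a business day.
Applying the 5-business-day extension: 5 business days after May 22, 2003 is May 29, 2003.
May 29, 2003 is a Thursday and not a listed holiday, so it stands.
The final due date is May 29, 2003.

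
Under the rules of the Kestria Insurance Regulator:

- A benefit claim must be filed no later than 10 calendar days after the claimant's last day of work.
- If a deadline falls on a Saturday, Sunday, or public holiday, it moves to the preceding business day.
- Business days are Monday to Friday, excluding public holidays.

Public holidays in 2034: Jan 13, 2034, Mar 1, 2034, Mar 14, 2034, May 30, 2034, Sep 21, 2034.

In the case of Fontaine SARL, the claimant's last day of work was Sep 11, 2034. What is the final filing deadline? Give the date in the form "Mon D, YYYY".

Sep 20, 2034

10 calendar days after Sep 11, 2034 is Sep 21, 2034.
Sep 21, 2034 falls on a listed holiday. Rolling to the preceding business day gives Sep 20, 2034, a Wednesday.
So the filing is due Sep 20, 2034.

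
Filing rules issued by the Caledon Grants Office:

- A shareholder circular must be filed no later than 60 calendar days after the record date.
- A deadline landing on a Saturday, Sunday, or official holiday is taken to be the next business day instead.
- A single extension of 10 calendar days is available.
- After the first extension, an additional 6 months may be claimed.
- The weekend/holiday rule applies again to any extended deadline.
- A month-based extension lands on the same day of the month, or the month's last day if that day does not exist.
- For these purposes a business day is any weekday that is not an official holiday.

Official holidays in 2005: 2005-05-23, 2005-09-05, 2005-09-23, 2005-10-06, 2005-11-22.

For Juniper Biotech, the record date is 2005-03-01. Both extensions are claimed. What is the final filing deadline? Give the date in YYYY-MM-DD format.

2005-11-14

From 2005-03-01, 60 calendar days later is 2005-04-30.
2005-04-30 falls on a Saturday. Rolling to the next business day gives 2005-05-02, a Monday.
The 10-calendar-day extension moves the deadline from 2005-05-02 to 2005-05-12.
2005-05-12 falls on a Thursday, which is a business day, so no adjustment is needed.
Applying the 6 months extension: 6 months after 2005-05-12 is 2005-11-12.
2005-11-12 is a Saturday; the next business day is 2005-11-14 (Monday).
Deadline: 2005-11-14.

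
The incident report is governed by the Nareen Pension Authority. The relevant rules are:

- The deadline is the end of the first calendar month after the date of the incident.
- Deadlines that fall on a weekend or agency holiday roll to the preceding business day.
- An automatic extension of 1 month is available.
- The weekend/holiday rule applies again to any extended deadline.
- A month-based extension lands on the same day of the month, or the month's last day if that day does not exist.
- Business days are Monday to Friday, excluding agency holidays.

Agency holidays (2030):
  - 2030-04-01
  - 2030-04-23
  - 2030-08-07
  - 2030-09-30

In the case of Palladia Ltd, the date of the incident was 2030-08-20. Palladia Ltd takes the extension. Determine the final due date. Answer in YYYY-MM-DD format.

2030-10-25

The first month after 2030-08-20 is September 2030, whose last day is 2030-09-30.
2030-09-30 is a listed holiday; the preceding business day is 2030-09-27 (Friday).
Applying the 1 month extension: 1 month after 2030-09-27 is 2030-10-27.
2030-10-27 is a Sunday; the preceding business day is 2030-10-25 (Friday).
So the filing is due 2030-10-25.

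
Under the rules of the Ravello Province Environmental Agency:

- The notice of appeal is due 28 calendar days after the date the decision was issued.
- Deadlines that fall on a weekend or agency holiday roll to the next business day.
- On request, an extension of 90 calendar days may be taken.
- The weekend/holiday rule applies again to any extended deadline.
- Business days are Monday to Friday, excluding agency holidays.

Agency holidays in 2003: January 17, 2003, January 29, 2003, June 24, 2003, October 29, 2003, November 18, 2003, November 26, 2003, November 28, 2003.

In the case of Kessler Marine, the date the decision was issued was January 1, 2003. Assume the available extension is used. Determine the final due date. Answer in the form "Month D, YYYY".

April 30, 2003

Trigger date January 1, 2003 + 28 calendar days = January 29, 2003.
January 29, 2003 falls on a listed holiday. Rolling to the next business day gives January 30, 2003, a Thursday.
With the 90-day extension, January 30, 2003 becomes April 30, 2003.
April 30, 2003 (Wednesday) is already a business day.
The final due date is April 30, 2003.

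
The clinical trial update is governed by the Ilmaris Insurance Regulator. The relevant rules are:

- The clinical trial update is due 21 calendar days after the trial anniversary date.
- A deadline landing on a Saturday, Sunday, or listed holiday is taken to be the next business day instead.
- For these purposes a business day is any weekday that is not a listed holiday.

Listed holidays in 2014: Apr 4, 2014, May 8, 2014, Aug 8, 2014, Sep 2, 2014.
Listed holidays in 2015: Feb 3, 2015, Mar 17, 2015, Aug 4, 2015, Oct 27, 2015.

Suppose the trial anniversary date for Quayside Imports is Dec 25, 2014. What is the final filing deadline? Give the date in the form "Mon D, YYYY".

21 calendar days after Dec 25, 2014 is Jan 15, 2015.
Jan 15, 2015 (Thursday) is already a business day.
Final deadline: Jan 15, 2015.

Jan 15, 2015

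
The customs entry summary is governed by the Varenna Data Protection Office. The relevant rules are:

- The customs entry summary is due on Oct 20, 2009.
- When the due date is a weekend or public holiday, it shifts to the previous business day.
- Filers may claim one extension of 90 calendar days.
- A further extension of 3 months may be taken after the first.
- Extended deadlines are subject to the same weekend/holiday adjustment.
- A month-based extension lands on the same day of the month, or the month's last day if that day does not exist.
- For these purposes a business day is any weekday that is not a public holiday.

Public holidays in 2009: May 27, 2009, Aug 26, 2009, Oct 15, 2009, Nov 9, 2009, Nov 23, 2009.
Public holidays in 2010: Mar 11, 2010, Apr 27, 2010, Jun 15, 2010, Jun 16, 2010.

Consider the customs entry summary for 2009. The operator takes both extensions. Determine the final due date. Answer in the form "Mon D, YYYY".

Apr 16, 2010

The stated deadline is Oct 20, 2009.
Since Oct 20, 2009 is a Tuesday and not a holiday, the date is unchanged.
The 90-calendar-day extension moves the deadline from Oct 20, 2009 to Jan 18, 2010.
Jan 18, 2010 (Monday) is already a business day.
Applying the 3 months extension: 3 months after Jan 18, 2010 is Apr 18, 2010.
Because Apr 18, 2010 is a Sunday, the deadline becomes Apr 16, 2010 (Friday).
Final deadline: Apr 16, 2010.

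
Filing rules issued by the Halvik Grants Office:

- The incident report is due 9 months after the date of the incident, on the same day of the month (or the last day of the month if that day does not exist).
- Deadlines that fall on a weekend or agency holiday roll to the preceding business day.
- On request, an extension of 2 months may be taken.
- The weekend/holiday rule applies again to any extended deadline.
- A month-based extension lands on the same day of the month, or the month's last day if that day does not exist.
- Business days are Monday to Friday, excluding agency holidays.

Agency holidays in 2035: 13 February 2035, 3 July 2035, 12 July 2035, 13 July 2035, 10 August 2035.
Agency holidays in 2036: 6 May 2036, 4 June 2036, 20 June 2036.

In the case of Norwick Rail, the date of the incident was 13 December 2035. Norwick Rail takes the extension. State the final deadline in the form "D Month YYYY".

9 months after 13 December 2035, on the same day of the month, is 13 September 2036.
Because 13 September 2036 is a Saturday, the deadline becomes 12 September 2036 (Friday).
The 2 months extension carries 12 September 2036 to 12 November 2036.
Since 12 November 2036 is a Wednesday and not a holiday, the date is unchanged.
The final due date is 12 November 2036.

12 November 2036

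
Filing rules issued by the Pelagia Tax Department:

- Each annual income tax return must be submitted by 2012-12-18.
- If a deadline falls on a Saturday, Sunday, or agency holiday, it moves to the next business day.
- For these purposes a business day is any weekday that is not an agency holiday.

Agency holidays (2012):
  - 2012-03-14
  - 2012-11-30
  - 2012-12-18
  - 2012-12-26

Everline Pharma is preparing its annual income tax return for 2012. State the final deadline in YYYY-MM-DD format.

2012-12-19

The statutory due date is 2012-12-18.
2012-12-18 falls on a listed holiday. Rolling to the next business day gives 2012-12-19, a Wednesday.
The final due date is 2012-12-19.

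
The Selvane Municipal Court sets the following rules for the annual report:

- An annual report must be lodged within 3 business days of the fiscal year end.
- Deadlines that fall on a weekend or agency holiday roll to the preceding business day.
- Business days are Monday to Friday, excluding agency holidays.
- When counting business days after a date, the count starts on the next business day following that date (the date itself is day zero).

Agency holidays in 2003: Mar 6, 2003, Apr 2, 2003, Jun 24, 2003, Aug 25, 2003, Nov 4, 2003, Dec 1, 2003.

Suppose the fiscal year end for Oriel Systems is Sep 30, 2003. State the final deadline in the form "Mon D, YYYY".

Counting 3 business days after Sep 30, 2003 (skipping weekends and listed holidays) reaches Oct 3, 2003.
Oct 3, 2003 falls on a Friday, which is a business day, so no adjustment is needed.
So the filing is due Oct 3, 2003.

Oct 3, 2003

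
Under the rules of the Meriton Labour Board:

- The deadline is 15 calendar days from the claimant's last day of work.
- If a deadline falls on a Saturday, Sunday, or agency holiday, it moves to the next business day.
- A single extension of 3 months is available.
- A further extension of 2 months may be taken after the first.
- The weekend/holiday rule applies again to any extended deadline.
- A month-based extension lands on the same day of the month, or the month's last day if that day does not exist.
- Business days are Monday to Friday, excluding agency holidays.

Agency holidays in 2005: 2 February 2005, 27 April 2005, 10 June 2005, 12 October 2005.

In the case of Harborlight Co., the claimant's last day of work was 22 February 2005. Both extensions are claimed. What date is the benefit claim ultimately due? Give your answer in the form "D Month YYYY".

15 calendar days after 22 February 2005 is 9 March 2005.
9 March 2005 falls on a Wednesday, which is a business day, so no adjustment is needed.
Add 3 months to 9 March 2005: 9 June 2005.
Since 9 June 2005 is a Thursday and not a holiday, the date is unchanged.
The 2 months extension carries 9 June 2005 to 9 August 2005.
9 August 2005 is a Tuesday and not a listed holiday, so it stands.
Final deadline: 9 August 2005.

9 August 2005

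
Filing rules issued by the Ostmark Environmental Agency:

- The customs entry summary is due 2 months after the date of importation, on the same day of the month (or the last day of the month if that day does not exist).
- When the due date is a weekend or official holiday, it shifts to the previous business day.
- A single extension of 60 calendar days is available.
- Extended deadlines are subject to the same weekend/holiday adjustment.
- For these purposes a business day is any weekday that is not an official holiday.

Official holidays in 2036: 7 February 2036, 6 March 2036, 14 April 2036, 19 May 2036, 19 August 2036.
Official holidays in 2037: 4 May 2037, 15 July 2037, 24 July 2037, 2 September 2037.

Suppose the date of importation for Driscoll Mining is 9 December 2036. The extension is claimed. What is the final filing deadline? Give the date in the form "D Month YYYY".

10 April 2037

Moving 2 months forward from 9 December 2036 on the corresponding day gives 9 February 2037.
9 February 2037 (Monday) is already a business day.
With the 60-day extension, 9 February 2037 becomes 10 April 2037.
10 April 2037 is a Friday and not a listed holiday, so it stands.
So the filing is due 10 April 2037.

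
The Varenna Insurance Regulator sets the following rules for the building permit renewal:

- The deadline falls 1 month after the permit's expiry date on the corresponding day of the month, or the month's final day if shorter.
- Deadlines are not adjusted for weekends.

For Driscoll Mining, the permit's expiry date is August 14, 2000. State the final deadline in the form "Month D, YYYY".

September 14, 2000

1 month after August 14, 2000, on the same day of the month, is September 14, 2000.
September 14, 2000 is a Thursday; no weekend or holiday adjustment applies.
The final due date is September 14, 2000.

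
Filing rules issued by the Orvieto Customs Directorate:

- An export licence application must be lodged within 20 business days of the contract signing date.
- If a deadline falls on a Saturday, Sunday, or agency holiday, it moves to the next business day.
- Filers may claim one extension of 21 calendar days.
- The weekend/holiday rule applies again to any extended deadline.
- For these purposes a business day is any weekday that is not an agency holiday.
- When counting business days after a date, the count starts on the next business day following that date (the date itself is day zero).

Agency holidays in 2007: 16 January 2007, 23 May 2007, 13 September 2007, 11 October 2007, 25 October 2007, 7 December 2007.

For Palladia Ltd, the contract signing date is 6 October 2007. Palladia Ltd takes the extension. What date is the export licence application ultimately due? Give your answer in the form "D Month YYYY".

Starting the day after 6 October 2007 and counting 20 business days lands on 6 November 2007.
6 November 2007 is a Tuesday and not a listed holiday, so it stands.
With the 21-day extension, 6 November 2007 becomes 27 November 2007.
27 November 2007 is a Tuesday and not a listed holiday, so it stands.
The final due date is 27 November 2007.

27 November 2007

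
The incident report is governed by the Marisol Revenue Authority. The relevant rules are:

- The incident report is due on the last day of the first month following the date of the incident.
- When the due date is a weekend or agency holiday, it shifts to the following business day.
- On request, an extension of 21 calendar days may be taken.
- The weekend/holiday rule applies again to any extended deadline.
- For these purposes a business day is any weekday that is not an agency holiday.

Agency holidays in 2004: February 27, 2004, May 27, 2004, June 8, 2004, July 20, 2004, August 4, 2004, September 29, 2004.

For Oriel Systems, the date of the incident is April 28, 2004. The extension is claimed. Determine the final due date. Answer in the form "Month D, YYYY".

June 21, 2004

1 month after April 28, 2004 is May 2004; that month ends on May 31, 2004.
May 31, 2004 falls on a Monday, which is a business day, so no adjustment is needed.
Applying the 21-calendar-day extension: May 31, 2004 + 21 days = June 21, 2004.
Since June 21, 2004 is a Monday and not a holiday, the date is unchanged.
The final due date is June 21, 2004.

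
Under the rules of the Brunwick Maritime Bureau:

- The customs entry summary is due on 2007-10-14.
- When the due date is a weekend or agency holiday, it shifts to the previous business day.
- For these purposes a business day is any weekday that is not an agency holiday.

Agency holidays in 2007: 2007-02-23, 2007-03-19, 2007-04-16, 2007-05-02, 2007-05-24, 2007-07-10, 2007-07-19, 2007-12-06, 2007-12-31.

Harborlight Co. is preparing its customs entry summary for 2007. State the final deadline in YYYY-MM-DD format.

2007-10-12

The stated deadline is 2007-10-14.
Because 2007-10-14 is a Sunday, the deadline becomes 2007-10-12 (Friday).
Deadline: 2007-10-12.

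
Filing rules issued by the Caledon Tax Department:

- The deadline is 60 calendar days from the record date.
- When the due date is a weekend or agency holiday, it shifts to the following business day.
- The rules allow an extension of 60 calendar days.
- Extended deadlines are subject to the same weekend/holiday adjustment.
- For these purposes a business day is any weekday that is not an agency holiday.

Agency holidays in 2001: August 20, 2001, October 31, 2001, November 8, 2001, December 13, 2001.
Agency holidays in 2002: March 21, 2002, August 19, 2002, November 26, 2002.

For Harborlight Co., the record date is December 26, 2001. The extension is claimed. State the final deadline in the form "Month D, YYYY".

60 calendar days after December 26, 2001 is February 24, 2002.
February 24, 2002 is a Sunday; the next business day is February 25, 2002 (Monday).
Applying the 60-calendar-day extension: February 25, 2002 + 60 days = April 26, 2002.
Since April 26, 2002 is a Friday and not a holiday, the date is unchanged.
So the filing is due April 26, 2002.

April 26, 2002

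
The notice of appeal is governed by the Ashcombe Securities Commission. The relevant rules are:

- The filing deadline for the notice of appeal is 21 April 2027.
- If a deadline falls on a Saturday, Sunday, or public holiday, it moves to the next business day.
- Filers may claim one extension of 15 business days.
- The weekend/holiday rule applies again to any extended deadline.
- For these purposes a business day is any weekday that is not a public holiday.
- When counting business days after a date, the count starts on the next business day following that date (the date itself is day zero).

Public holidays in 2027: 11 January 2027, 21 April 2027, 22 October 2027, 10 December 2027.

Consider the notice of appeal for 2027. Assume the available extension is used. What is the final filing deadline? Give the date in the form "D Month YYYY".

The statutory due date is 21 April 2027.
21 April 2027 is a listed holiday, so it moves to the next business day, 22 April 2027 (Thursday).
The 15-business-day extension runs from 22 April 2027 to 13 May 2027.
13 May 2027 falls on a Thursday, which is a business day, so no adjustment is needed.
So the filing is due 13 May 2027.

13 May 2027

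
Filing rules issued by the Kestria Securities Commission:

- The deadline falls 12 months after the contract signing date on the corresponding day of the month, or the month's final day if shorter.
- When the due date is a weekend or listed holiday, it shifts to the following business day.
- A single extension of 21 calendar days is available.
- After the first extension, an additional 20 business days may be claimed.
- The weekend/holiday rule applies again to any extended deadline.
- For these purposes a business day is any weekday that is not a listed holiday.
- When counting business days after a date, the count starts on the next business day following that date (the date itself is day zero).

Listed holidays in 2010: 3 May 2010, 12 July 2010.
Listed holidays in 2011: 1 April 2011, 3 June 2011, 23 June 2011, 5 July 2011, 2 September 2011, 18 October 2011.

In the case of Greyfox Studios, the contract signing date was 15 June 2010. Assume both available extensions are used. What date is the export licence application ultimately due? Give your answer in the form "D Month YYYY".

3 August 2011

12 months after 15 June 2010, on the same day of the month, is 15 June 2011.
15 June 2011 falls on a Wednesday, which is a business day, so no adjustment is needed.
With the 21-day extension, 15 June 2011 becomes 6 July 2011.
Since 6 July 2011 is a Wednesday and not a holiday, the date is unchanged.
The 20-business-day extension runs from 6 July 2011 to 3 August 2011.
3 August 2011 is a Wednesday and not a listed holiday, so it stands.
Deadline: 3 August 2011.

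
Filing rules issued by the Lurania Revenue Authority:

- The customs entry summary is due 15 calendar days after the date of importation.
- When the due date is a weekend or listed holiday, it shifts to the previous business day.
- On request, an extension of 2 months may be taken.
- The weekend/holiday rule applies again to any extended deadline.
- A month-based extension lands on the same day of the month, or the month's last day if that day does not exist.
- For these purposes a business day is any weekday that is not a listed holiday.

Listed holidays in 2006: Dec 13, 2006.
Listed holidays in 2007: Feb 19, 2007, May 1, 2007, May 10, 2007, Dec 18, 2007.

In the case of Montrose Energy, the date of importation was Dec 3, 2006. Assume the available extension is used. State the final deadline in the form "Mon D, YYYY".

Feb 16, 2007

15 calendar days after Dec 3, 2006 is Dec 18, 2006.
Dec 18, 2006 (Monday) is already a business day.
Add 2 months to Dec 18, 2006: Feb 18, 2007.
Feb 18, 2007 is a Sunday, so it moves to the preceding business day, Feb 16, 2007 (Friday).
Final deadline: Feb 16, 2007.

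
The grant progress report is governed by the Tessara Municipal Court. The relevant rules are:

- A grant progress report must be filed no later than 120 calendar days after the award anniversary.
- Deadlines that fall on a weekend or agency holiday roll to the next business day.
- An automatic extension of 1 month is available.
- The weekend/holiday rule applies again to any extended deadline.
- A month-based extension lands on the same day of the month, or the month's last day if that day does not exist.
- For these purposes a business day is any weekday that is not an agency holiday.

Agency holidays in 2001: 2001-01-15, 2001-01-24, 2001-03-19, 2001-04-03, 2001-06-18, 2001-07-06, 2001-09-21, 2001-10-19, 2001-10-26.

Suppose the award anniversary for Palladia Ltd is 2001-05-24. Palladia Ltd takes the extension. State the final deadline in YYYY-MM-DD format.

Trigger date 2001-05-24 + 120 calendar days = 2001-09-21.
2001-09-21 is a listed holiday; the next business day is 2001-09-24 (Monday).
Add 1 month to 2001-09-24: 2001-10-24.
Since 2001-10-24 is a Wednesday and not a holiday, the date is unchanged.
Final deadline: 2001-10-24.

2001-10-24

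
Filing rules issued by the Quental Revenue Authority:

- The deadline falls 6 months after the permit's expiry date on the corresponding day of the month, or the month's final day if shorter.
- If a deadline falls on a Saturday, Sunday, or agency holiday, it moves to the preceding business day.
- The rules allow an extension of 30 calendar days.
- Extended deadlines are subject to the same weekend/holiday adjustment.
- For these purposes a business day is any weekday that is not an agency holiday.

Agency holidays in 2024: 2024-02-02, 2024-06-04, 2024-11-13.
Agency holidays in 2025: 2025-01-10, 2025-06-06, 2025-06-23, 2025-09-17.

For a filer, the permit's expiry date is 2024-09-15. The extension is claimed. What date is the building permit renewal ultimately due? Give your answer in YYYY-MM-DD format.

6 months from 2024-09-15 is 2025-03-15.
2025-03-15 is a Saturday; the preceding business day is 2025-03-14 (Friday).
The 30-calendar-day extension moves the deadline from 2025-03-14 to 2025-04-13.
Because 2025-04-13 is a Sunday, the deadline becomes 2025-04-11 (Friday).
The final due date is 2025-04-11.

2025-04-11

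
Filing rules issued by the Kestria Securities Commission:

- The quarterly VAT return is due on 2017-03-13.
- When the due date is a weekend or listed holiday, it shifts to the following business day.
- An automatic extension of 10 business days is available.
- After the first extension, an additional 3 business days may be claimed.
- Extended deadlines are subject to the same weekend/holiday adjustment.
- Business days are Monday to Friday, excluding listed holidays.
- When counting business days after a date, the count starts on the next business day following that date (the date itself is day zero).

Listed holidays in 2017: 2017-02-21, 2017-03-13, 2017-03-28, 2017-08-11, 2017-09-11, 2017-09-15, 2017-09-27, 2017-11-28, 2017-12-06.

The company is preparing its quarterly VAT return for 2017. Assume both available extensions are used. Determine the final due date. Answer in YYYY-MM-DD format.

2017-04-03

The statutory due date is 2017-03-13.
2017-03-13 falls on a listed holiday. Rolling to the next business day gives 2017-03-14, a Tuesday.
Counting 10 further business days from 2017-03-14 reaches 2017-03-29.
2017-03-29 is a Wednesday and not a listed holiday, so it stands.
Counting 3 further business days from 2017-03-29 reaches 2017-04-03.
2017-04-03 is a Monday and not a listed holiday, so it stands.
Final deadline: 2017-04-03.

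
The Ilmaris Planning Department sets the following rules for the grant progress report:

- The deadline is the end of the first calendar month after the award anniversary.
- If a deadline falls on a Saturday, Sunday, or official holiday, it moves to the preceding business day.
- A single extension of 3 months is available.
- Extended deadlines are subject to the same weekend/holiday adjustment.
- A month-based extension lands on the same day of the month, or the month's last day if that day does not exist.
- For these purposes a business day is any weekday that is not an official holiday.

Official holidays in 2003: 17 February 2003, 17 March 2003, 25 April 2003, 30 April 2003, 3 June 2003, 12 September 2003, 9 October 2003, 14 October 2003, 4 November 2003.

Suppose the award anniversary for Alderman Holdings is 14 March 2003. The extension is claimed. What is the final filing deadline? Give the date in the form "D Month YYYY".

1 month after 14 March 2003 falls in April 2003; the last day of that month is 30 April 2003.
30 April 2003 is a listed holiday; the preceding business day is 29 April 2003 (Tuesday).
Applying the 3 months extension: 3 months after 29 April 2003 is 29 July 2003.
29 July 2003 falls on a Tuesday, which is a business day, so no adjustment is needed.
Deadline: 29 July 2003.

29 July 2003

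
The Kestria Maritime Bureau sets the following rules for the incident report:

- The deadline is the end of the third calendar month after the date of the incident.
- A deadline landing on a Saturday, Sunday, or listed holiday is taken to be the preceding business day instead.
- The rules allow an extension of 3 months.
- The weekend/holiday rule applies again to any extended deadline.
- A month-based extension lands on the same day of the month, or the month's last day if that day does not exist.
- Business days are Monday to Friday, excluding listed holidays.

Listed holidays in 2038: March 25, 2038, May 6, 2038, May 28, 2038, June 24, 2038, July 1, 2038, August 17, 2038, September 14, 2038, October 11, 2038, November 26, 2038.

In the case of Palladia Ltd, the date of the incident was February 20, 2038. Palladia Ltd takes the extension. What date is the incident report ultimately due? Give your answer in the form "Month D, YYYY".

3 months after February 20, 2038 falls in May 2038; the last day of that month is May 31, 2038.
May 31, 2038 falls on a Monday, which is a business day, so no adjustment is needed.
Add 3 months to May 31, 2038: August 31, 2038.
Since August 31, 2038 is a Tuesday and not a holiday, the date is unchanged.
Final deadline: August 31, 2038.

August 31, 2038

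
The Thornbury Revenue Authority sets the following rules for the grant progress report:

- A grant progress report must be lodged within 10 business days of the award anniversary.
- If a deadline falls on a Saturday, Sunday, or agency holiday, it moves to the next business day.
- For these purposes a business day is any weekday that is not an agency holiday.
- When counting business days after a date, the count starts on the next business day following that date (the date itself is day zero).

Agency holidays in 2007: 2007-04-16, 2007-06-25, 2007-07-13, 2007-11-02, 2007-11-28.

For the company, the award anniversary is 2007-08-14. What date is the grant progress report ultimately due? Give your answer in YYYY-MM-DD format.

10 business days after 2007-08-14, excluding weekends and holidays, is 2007-08-28.
2007-08-28 is a Tuesday and not a listed holiday, so it stands.
The final due date is 2007-08-28.

2007-08-28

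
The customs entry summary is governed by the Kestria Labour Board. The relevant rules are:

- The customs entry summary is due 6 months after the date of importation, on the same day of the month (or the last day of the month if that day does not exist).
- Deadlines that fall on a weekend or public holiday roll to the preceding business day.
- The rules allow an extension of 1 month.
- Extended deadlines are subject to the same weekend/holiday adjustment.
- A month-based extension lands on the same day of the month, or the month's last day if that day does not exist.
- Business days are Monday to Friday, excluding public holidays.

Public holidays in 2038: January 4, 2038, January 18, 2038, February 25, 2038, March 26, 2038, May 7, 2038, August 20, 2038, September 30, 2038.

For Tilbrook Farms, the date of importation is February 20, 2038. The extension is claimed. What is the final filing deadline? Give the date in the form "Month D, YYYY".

Moving 6 months forward from February 20, 2038 on the corresponding day gives August 20, 2038.
August 20, 2038 falls on a listed holiday. Rolling to the preceding business day gives August 19, 2038, a Thursday.
Add 1 month to August 19, 2038: September 19, 2038.
September 19, 2038 falls on a Sunday. Rolling to the preceding business day gives September 17, 2038, a Friday.
Deadline: September 17, 2038.

September 17, 2038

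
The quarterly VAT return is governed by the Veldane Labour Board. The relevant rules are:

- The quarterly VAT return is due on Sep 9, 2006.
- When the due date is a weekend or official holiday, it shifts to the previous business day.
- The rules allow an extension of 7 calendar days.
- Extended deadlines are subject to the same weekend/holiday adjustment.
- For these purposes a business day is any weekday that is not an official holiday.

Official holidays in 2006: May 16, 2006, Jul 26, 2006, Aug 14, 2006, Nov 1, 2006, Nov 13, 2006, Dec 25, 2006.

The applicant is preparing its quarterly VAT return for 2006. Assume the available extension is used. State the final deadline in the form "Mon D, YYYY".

The stated deadline is Sep 9, 2006.
Sep 9, 2006 falls on a Saturday. Rolling to the preceding business day gives Sep 8, 2006, a Friday.
Add the 7 calendar-day extension to Sep 8, 2006: Sep 15, 2006.
Sep 15, 2006 is a Friday and not a listed holiday, so it stands.
The final due date is Sep 15, 2006.

Sep 15, 2006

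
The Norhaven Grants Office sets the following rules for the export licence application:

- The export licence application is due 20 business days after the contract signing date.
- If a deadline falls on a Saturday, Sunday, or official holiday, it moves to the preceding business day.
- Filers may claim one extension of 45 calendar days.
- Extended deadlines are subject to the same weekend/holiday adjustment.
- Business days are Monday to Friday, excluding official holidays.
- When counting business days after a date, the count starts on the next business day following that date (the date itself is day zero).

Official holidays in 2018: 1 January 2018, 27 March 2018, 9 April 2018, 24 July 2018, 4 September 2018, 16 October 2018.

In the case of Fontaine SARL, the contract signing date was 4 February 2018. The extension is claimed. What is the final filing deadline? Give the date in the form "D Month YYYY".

16 April 2018

Starting the day after 4 February 2018 and counting 20 business days lands on 2 March 2018.
2 March 2018 falls on a Friday, which is a business day, so no adjustment is needed.
The 45-calendar-day extension moves the deadline from 2 March 2018 to 16 April 2018.
16 April 2018 falls on a Monday, which is a business day, so no adjustment is needed.
Final deadline: 16 April 2018.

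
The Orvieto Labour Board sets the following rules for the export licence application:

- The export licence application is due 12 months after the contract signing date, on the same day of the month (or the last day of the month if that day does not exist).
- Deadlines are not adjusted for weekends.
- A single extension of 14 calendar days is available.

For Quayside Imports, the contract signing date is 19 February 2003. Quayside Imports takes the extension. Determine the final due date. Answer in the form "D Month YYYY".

4 March 2004

Moving 12 months forward from 19 February 2003 on the corresponding day gives 19 February 2004.
19 February 2004 falls on a Thursday. The rules make no weekend/holiday allowance, so it remains 19 February 2004.
Applying the 14-calendar-day extension: 19 February 2004 + 14 days = 4 March 2004.
4 March 2004 is a Thursday; no weekend or holiday adjustment applies.
The final due date is 4 March 2004.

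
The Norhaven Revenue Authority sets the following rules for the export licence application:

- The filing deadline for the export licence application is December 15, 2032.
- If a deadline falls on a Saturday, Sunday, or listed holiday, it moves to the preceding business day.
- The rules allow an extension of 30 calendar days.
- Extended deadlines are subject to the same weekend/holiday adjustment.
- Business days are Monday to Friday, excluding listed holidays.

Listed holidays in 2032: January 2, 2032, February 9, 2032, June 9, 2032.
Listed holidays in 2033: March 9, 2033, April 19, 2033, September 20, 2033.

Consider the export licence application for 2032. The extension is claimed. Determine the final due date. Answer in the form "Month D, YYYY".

January 14, 2033

The statutory due date is December 15, 2032.
December 15, 2032 falls on a Wednesday, which is a business day, so no adjustment is needed.
Applying the 30-calendar-day extension: December 15, 2032 + 30 days = January 14, 2033.
January 14, 2033 is a Friday and not a listed holiday, so it stands.
The final due date is January 14, 2033.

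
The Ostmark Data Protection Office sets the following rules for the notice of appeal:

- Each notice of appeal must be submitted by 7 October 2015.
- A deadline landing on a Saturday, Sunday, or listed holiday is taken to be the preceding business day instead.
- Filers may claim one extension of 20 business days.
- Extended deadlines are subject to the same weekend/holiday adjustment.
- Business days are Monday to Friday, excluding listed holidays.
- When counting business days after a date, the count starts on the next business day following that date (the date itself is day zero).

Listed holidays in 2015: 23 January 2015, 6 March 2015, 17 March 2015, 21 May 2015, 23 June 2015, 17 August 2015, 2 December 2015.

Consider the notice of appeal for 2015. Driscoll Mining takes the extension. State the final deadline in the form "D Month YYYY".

The statutory due date is 7 October 2015.
Since 7 October 2015 is a Wednesday and not a holiday, the date is unchanged.
Counting 20 further business days from 7 October 2015 reaches 4 November 2015.
4 November 2015 is a Wednesday and not a listed holiday, so it stands.
Final deadline: 4 November 2015.

4 November 2015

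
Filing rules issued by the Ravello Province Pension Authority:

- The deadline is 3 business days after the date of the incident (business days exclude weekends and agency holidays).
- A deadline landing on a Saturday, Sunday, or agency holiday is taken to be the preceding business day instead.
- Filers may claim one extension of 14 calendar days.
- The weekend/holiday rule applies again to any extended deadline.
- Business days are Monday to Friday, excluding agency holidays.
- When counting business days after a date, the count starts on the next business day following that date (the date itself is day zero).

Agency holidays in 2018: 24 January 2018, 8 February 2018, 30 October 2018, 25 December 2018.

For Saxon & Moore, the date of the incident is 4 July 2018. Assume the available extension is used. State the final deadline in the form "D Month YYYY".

23 July 2018

3 business days after 4 July 2018, excluding weekends and holidays, is 9 July 2018.
9 July 2018 (Monday) is already a business day.
With the 14-day extension, 9 July 2018 becomes 23 July 2018.
23 July 2018 falls on a Monday, which is a business day, so no adjustment is needed.
Deadline: 23 July 2018.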